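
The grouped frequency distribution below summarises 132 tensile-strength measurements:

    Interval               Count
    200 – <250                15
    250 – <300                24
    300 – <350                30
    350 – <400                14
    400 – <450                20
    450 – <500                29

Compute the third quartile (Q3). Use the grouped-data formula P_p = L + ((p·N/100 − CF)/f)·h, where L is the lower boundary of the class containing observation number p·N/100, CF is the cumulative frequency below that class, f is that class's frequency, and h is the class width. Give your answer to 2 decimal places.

N = 132; target position k = 75/100 · 132 = 99.
Cumulative frequencies: 15, 39, 69, 83, 103, 132.
Observation 99 falls in the class 400 – <450.
L = 400, CF = 83, f = 20, h = 50.
P75 = 400 + ((99 − 83)/20)·50 = 400 + 40 = 440.

440.00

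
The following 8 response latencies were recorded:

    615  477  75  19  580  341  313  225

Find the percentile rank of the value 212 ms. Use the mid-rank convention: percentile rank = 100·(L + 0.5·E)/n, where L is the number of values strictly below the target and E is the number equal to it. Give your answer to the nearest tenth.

Sorted: 19, 75, 225, 313, 341, 477, 580, 615.
Count below 212: L = 2; count equal: E = 0; n = 8.
Percentile rank = 100·(2 + 0.5·0)/8 = 100·2/8 = 25.

25.0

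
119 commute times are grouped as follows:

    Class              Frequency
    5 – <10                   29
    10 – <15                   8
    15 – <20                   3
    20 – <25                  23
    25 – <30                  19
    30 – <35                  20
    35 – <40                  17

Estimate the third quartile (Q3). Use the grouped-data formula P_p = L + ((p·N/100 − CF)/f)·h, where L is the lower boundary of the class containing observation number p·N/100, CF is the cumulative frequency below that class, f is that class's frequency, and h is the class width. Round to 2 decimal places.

N = 119; target position k = 75/100 · 119 = 89.25.
Cumulative frequencies: 29, 37, 40, 63, 82, 102, 119.
Observation 89.25 falls in the class 30 – <35.
L = 30, CF = 82, f = 20, h = 5.
P75 = 30 + ((89.25 − 82)/20)·5 = 30 + 1.8125 = 31.8125.

31.81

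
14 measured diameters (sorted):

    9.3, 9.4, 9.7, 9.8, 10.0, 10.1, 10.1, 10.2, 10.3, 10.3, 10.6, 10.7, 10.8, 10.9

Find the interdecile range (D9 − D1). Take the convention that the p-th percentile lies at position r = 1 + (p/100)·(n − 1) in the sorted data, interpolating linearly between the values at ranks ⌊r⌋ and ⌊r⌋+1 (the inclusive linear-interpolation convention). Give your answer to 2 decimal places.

1.28

n = 14.
P10: r = 2.3; ranks 2–3 are 9.4, 9.7; interpolating gives 9.49.
P90: r = 12.7; ranks 12–13 are 10.7, 10.8; interpolating gives 10.77.
Difference: 10.77 − 9.49 = 1.28.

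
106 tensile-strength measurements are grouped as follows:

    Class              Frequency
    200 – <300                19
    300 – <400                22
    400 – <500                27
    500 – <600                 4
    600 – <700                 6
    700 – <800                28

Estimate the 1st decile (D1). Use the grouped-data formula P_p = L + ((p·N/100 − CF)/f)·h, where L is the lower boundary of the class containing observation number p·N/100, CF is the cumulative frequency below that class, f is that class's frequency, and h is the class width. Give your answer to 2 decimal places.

255.79

N = 106; target position k = 10/100 · 106 = 10.6.
Cumulative frequencies: 19, 41, 68, 72, 78, 106.
Observation 10.6 falls in the class 200 – <300.
L = 200, CF = 0, f = 19, h = 100.
P10 = 200 + ((10.6 − 0)/19)·100 = 200 + 55.7895 = 255.789.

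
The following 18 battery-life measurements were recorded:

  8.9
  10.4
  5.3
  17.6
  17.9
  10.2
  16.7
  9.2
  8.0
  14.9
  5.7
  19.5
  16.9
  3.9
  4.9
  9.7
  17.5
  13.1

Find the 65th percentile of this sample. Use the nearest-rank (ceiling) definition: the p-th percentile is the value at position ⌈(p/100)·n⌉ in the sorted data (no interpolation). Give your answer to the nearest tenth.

14.9

Sorted: 3.9, 4.9, 5.3, 5.7, 8.0, 8.9, 9.2, 9.7, 10.2, 10.4, 13.1, 14.9, 16.7, 16.9, 17.5, 17.6, 17.9, 19.5.
n = 18.
Position = ⌈65/100 · 18⌉ = ⌈11.7⌉ = 12.
The value at rank 12 is 14.9.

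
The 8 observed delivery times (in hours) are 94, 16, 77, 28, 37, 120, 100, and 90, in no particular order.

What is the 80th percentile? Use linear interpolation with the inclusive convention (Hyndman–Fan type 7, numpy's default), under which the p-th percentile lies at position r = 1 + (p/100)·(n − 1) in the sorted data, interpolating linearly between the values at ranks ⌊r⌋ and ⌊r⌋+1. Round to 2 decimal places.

97.60

Sorted: 16, 28, 37, 77, 90, 94, 100, 120.
n = 8.
r = 1 + (80/100)·(8 − 1) = 1 + 5.6 = 6.6.
Rank 6 is 94 and rank 7 is 100.
Interpolate: 94 + 0.6·(100 − 94) = 94 + 0.6·6 = 97.6.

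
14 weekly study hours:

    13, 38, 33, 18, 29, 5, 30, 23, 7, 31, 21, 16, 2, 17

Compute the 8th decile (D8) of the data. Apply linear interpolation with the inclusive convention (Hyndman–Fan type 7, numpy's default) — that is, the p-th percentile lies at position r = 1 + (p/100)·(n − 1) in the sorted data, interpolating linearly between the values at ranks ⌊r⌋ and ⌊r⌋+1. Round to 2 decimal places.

Sorted: 2, 5, 7, 13, 16, 17, 18, 21, 23, 29, 30, 31, 33, 38.
n = 14.
r = 1 + (80/100)·(14 − 1) = 1 + 10.4 = 11.4.
Rank 11 is 30 and rank 12 is 31.
Interpolate: 30 + 0.4·(31 − 30) = 30 + 0.4·1 = 30.4.

30.40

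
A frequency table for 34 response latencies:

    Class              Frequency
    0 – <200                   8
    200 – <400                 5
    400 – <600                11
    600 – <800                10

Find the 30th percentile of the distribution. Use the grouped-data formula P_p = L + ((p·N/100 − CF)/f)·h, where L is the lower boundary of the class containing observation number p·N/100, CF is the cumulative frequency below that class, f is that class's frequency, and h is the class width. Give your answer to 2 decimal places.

N = 34; target position k = 30/100 · 34 = 10.2.
Cumulative frequencies: 8, 13, 24, 34.
Observation 10.2 falls in the class 200 – <400.
L = 200, CF = 8, f = 5, h = 200.
P30 = 200 + ((10.2 − 8)/5)·200 = 200 + 88 = 288.

288.00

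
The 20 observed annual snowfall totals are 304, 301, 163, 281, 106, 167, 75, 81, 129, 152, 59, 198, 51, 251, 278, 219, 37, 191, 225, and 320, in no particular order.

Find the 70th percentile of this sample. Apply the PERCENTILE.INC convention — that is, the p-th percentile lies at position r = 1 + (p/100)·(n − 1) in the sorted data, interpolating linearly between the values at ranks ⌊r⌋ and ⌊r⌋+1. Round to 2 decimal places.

232.80

Sorted: 37, 51, 59, 75, 81, 106, 129, 152, 163, 167, 191, 198, 219, 225, 251, 278, 281, 301, 304, 320.
n = 20.
r = 1 + (70/100)·(20 − 1) = 1 + 13.3 = 14.3.
Rank 14 is 225 and rank 15 is 251.
Interpolate: 225 + 0.3·(251 − 225) = 225 + 0.3·26 = 232.8.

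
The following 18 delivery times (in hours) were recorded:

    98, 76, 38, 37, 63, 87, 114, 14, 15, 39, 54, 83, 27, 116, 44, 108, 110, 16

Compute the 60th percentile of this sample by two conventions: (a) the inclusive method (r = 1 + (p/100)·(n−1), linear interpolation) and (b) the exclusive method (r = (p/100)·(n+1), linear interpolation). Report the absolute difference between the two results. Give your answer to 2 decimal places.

Sorted: 14, 15, 16, 27, 37, 38, 39, 44, 54, 63, 76, 83, 87, 98, 108, 110, 114, 116.
n = 18.
(a) r = 11.2; between ranks 11 (76) and 12 (83): 77.4.
(b) r = 11.4; between ranks 11 (76) and 12 (83): 78.8.
|77.4 − 78.8| = 1.4.

1.40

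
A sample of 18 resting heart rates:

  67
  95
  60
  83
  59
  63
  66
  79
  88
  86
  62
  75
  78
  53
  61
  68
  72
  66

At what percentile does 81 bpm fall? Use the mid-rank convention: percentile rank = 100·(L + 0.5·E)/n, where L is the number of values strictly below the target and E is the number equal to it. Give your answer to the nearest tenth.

Sorted: 53, 59, 60, 61, 62, 63, 66, 66, 67, 68, 72, 75, 78, 79, 83, 86, 88, 95.
Count below 81: L = 14; count equal: E = 0; n = 18.
Percentile rank = 100·(14 + 0.5·0)/18 = 100·14/18 = 77.78.

77.8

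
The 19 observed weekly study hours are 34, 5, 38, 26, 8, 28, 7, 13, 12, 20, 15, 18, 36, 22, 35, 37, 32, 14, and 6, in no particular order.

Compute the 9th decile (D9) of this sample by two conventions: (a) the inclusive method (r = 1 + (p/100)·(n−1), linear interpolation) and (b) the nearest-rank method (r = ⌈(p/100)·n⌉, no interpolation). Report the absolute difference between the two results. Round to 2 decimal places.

0.80

Sorted: 5, 6, 7, 8, 12, 13, 14, 15, 18, 20, 22, 26, 28, 32, 34, 35, 36, 37, 38.
n = 19.
(a) r = 17.2; between ranks 17 (36) and 18 (37): 36.2.
(b) the nearest-rank method: rank 18 → 37.
|36.2 − 37| = 0.8.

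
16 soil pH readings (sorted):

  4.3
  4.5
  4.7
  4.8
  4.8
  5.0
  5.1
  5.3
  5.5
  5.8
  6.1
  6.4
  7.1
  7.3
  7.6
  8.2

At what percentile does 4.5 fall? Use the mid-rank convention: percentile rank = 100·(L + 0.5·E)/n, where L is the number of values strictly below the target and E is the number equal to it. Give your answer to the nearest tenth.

9.4

Count below 4.5: L = 1; count equal: E = 1; n = 16.
Percentile rank = 100·(1 + 0.5·1)/16 = 100·1.5/16 = 9.375.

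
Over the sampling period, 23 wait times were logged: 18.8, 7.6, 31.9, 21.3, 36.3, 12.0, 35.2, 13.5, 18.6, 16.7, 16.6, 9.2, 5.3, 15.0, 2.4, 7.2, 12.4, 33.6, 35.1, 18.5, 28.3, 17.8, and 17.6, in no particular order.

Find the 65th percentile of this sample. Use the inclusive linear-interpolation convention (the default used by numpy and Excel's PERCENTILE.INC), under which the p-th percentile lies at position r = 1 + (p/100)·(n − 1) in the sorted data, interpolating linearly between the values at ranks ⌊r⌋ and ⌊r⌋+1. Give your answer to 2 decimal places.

18.66

Sorted: 2.4, 5.3, 7.2, 7.6, 9.2, 12.0, 12.4, 13.5, 15.0, 16.6, 16.7, 17.6, 17.8, 18.5, 18.6, 18.8, 21.3, 28.3, 31.9, 33.6, 35.1, 35.2, 36.3.
n = 23.
r = 1 + (65/100)·(23 − 1) = 1 + 14.3 = 15.3.
Rank 15 is 18.6 and rank 16 is 18.8.
Interpolate: 18.6 + 0.3·(18.8 − 18.6) = 18.6 + 0.3·0.2 = 18.66.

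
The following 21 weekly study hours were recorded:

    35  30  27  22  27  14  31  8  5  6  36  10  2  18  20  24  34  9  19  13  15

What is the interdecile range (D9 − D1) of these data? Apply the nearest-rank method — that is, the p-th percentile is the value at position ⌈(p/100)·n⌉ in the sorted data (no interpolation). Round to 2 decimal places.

Sorted: 2, 5, 6, 8, 9, 10, 13, 14, 15, 18, 19, 20, 22, 24, 27, 27, 30, 31, 34, 35, 36.
n = 21.
P10: rank ⌈10/100·21⌉ = 3 → 6.
P90: rank ⌈90/100·21⌉ = 19 → 34.
Difference: 34 − 6 = 28.

28.00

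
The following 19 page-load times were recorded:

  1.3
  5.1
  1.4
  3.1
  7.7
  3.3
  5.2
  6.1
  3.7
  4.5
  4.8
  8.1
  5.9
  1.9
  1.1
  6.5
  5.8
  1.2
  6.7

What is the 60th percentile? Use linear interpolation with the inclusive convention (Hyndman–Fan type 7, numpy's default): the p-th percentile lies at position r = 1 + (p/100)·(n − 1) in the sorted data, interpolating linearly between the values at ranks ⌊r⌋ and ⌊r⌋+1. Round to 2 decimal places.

Sorted: 1.1, 1.2, 1.3, 1.4, 1.9, 3.1, 3.3, 3.7, 4.5, 4.8, 5.1, 5.2, 5.8, 5.9, 6.1, 6.5, 6.7, 7.7, 8.1.
n = 19.
r = 1 + (60/100)·(19 − 1) = 1 + 10.8 = 11.8.
Rank 11 is 5.1 and rank 12 is 5.2.
Interpolate: 5.1 + 0.8·(5.2 − 5.1) = 5.1 + 0.8·0.1 = 5.18.

5.18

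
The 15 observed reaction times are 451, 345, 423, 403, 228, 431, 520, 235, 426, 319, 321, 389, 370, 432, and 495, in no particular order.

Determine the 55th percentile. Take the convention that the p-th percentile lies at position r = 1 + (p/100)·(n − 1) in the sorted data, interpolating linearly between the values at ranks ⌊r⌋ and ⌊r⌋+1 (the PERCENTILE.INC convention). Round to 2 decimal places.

Sorted: 228, 235, 319, 321, 345, 370, 389, 403, 423, 426, 431, 432, 451, 495, 520.
n = 15.
r = 1 + (55/100)·(15 − 1) = 1 + 7.7 = 8.7.
Rank 8 is 403 and rank 9 is 423.
Interpolate: 403 + 0.7·(423 − 403) = 403 + 0.7·20 = 417.

417.00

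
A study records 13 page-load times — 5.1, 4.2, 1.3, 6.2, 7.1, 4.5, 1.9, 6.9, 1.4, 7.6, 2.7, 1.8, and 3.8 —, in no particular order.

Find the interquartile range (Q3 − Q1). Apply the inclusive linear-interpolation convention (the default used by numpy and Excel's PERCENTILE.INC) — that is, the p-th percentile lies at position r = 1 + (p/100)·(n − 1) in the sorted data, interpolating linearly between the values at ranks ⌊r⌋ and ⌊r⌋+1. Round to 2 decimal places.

4.30

Sorted: 1.3, 1.4, 1.8, 1.9, 2.7, 3.8, 4.2, 4.5, 5.1, 6.2, 6.9, 7.1, 7.6.
n = 13.
P25: r = 4 (integer) → 1.9.
P75: r = 10 (integer) → 6.2.
Difference: 6.2 − 1.9 = 4.3.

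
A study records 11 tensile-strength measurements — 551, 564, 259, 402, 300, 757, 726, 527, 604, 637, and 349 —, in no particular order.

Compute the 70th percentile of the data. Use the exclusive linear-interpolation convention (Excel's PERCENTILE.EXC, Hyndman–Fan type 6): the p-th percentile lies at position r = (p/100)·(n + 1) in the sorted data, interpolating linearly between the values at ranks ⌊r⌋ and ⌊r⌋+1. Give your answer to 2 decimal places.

617.20

Sorted: 259, 300, 349, 402, 527, 551, 564, 604, 637, 726, 757.
n = 11.
r = (70/100)·(11 + 1) = 8.4.
Rank 8 is 604 and rank 9 is 637.
Interpolate: 604 + 0.4·(637 − 604) = 604 + 0.4·33 = 617.2.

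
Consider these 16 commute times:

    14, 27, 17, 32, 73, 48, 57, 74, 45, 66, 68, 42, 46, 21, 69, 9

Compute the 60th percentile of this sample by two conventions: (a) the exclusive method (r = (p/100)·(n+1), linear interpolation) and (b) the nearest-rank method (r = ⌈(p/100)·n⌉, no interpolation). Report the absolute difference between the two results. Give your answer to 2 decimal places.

Sorted: 9, 14, 17, 21, 27, 32, 42, 45, 46, 48, 57, 66, 68, 69, 73, 74.
n = 16.
(a) r = 10.2; between ranks 10 (48) and 11 (57): 49.8.
(b) the nearest-rank method: rank 10 → 48.
|49.8 − 48| = 1.8.

1.80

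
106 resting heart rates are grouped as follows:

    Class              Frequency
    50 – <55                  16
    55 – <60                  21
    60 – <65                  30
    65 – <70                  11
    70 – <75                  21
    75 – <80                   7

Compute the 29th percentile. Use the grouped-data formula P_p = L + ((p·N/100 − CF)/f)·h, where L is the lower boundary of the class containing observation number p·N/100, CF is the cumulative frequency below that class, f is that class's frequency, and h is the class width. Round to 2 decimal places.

58.51

N = 106; target position k = 29/100 · 106 = 30.74.
Cumulative frequencies: 16, 37, 67, 78, 99, 106.
Observation 30.74 falls in the class 55 – <60.
L = 55, CF = 16, f = 21, h = 5.
P29 = 55 + ((30.74 − 16)/21)·5 = 55 + 3.50952 = 58.5095.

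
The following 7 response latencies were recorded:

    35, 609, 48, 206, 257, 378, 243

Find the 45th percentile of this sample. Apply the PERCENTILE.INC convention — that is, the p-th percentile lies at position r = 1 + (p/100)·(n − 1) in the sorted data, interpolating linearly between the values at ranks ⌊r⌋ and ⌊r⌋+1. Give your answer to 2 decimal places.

Sorted: 35, 48, 206, 243, 257, 378, 609.
n = 7.
r = 1 + (45/100)·(7 − 1) = 1 + 2.7 = 3.7.
Rank 3 is 206 and rank 4 is 243.
Interpolate: 206 + 0.7·(243 − 206) = 206 + 0.7·37 = 231.9.

231.90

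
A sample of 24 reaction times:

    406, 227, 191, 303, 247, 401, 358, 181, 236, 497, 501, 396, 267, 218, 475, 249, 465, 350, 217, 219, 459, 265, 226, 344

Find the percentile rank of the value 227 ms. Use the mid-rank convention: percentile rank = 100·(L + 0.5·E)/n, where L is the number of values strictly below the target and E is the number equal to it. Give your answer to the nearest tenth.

Sorted: 181, 191, 217, 218, 219, 226, 227, 236, 247, 249, 265, 267, 303, 344, 350, 358, 396, 401, 406, 459, 465, 475, 497, 501.
Count below 227: L = 6; count equal: E = 1; n = 24.
Percentile rank = 100·(6 + 0.5·1)/24 = 100·6.5/24 = 27.08.

27.1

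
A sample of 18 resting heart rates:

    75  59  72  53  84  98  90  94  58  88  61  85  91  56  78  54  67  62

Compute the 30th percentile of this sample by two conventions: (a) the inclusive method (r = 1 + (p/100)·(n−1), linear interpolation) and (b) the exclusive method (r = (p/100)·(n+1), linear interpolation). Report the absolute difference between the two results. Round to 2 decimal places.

0.70

Sorted: 53, 54, 56, 58, 59, 61, 62, 67, 72, 75, 78, 84, 85, 88, 90, 91, 94, 98.
n = 18.
(a) r = 6.1; between ranks 6 (61) and 7 (62): 61.1.
(b) r = 5.7; between ranks 5 (59) and 6 (61): 60.4.
|61.1 − 60.4| = 0.7.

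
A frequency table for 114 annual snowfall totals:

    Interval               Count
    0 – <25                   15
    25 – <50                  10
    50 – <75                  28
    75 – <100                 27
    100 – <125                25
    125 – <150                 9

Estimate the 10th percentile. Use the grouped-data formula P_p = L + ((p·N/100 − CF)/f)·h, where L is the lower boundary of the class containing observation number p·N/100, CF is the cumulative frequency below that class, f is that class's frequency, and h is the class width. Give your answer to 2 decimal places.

19.00

N = 114; target position k = 10/100 · 114 = 11.4.
Cumulative frequencies: 15, 25, 53, 80, 105, 114.
Observation 11.4 falls in the class 0 – <25.
L = 0, CF = 0, f = 15, h = 25.
P10 = 0 + ((11.4 − 0)/15)·25 = 0 + 19 = 19.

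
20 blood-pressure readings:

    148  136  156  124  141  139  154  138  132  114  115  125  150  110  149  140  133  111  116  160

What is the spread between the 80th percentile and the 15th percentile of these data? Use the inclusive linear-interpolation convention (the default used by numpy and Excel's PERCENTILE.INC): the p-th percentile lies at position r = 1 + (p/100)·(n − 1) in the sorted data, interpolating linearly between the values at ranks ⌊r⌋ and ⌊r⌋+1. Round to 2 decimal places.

34.35

Sorted: 110, 111, 114, 115, 116, 124, 125, 132, 133, 136, 138, 139, 140, 141, 148, 149, 150, 154, 156, 160.
n = 20.
P15: r = 3.85; ranks 3–4 are 114, 115; interpolating gives 114.85.
P80: r = 16.2; ranks 16–17 are 149, 150; interpolating gives 149.2.
Difference: 149.2 − 114.85 = 34.35.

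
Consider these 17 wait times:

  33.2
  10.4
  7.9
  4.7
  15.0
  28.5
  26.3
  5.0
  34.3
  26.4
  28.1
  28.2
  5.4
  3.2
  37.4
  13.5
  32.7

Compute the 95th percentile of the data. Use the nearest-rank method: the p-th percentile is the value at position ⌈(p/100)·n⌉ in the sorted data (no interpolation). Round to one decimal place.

Sorted: 3.2, 4.7, 5.0, 5.4, 7.9, 10.4, 13.5, 15.0, 26.3, 26.4, 28.1, 28.2, 28.5, 32.7, 33.2, 34.3, 37.4.
n = 17.
Position = ⌈95/100 · 17⌉ = ⌈16.15⌉ = 17.
The value at rank 17 is 37.4.

37.4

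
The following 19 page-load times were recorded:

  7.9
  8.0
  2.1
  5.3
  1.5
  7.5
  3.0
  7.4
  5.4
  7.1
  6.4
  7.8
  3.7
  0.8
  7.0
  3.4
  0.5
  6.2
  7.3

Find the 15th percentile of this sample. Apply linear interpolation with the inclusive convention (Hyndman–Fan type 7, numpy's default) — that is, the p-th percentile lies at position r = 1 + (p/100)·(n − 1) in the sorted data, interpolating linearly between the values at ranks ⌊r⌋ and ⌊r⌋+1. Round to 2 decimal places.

Sorted: 0.5, 0.8, 1.5, 2.1, 3.0, 3.4, 3.7, 5.3, 5.4, 6.2, 6.4, 7.0, 7.1, 7.3, 7.4, 7.5, 7.8, 7.9, 8.0.
n = 19.
r = 1 + (15/100)·(19 − 1) = 1 + 2.7 = 3.7.
Rank 3 is 1.5 and rank 4 is 2.1.
Interpolate: 1.5 + 0.7·(2.1 − 1.5) = 1.5 + 0.7·0.6 = 1.92.

1.92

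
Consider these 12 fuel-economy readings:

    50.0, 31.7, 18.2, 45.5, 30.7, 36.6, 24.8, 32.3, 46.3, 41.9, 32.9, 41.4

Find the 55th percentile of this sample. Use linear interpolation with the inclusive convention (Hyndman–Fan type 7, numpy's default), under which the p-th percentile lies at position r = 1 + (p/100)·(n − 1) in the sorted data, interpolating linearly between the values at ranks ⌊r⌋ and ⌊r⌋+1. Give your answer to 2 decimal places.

36.84

Sorted: 18.2, 24.8, 30.7, 31.7, 32.3, 32.9, 36.6, 41.4, 41.9, 45.5, 46.3, 50.0.
n = 12.
r = 1 + (55/100)·(12 − 1) = 1 + 6.05 = 7.05.
Rank 7 is 36.6 and rank 8 is 41.4.
Interpolate: 36.6 + 0.05·(41.4 − 36.6) = 36.6 + 0.05·4.8 = 36.84.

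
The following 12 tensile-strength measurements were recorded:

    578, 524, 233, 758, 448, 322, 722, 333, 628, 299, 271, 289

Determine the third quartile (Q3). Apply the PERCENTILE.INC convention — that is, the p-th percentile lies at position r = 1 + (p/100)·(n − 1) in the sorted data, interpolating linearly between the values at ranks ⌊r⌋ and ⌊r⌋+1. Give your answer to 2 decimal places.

Sorted: 233, 271, 289, 299, 322, 333, 448, 524, 578, 628, 722, 758.
n = 12.
r = 1 + (75/100)·(12 − 1) = 1 + 8.25 = 9.25.
Rank 9 is 578 and rank 10 is 628.
Interpolate: 578 + 0.25·(628 − 578) = 578 + 0.25·50 = 590.5.

590.50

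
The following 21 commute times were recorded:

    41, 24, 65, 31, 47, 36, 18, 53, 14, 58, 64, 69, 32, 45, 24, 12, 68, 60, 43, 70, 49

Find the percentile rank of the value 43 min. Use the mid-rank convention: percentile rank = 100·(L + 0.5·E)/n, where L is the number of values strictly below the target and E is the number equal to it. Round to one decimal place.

Sorted: 12, 14, 18, 24, 24, 31, 32, 36, 41, 43, 45, 47, 49, 53, 58, 60, 64, 65, 68, 69, 70.
Count below 43: L = 9; count equal: E = 1; n = 21.
Percentile rank = 100·(9 + 0.5·1)/21 = 100·9.5/21 = 45.24.

45.2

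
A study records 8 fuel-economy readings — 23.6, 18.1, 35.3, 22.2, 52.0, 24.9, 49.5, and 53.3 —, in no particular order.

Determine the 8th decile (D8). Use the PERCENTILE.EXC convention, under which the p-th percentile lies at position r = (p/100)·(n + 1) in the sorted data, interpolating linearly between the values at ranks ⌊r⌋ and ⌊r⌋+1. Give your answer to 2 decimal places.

52.26

Sorted: 18.1, 22.2, 23.6, 24.9, 35.3, 49.5, 52.0, 53.3.
n = 8.
r = (80/100)·(8 + 1) = 7.2.
Rank 7 is 52.0 and rank 8 is 53.3.
Interpolate: 52.0 + 0.2·(53.3 − 52.0) = 52.0 + 0.2·1.3 = 52.26.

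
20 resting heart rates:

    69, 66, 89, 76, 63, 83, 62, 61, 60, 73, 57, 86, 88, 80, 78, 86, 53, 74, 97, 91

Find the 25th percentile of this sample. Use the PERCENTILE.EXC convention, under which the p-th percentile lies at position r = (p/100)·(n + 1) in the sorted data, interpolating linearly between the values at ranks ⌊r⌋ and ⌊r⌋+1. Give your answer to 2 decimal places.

Sorted: 53, 57, 60, 61, 62, 63, 66, 69, 73, 74, 76, 78, 80, 83, 86, 86, 88, 89, 91, 97.
n = 20.
r = (25/100)·(20 + 1) = 5.25.
Rank 5 is 62 and rank 6 is 63.
Interpolate: 62 + 0.25·(63 − 62) = 62 + 0.25·1 = 62.25.

62.25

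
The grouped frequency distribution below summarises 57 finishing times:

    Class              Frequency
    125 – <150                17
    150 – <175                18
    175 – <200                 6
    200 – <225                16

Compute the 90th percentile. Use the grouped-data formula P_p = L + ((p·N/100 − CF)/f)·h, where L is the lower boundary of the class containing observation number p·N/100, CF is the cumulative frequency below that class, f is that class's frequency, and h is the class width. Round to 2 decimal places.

N = 57; target position k = 90/100 · 57 = 51.3.
Cumulative frequencies: 17, 35, 41, 57.
Observation 51.3 falls in the class 200 – <225.
L = 200, CF = 41, f = 16, h = 25.
P90 = 200 + ((51.3 − 41)/16)·25 = 200 + 16.0938 = 216.094.

216.09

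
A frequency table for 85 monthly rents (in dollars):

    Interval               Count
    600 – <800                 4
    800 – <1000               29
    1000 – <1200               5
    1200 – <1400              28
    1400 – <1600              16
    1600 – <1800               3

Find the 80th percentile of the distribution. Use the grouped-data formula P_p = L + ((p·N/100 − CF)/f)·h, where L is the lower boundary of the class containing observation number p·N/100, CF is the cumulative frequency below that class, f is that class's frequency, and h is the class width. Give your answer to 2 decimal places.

1425.00

N = 85; target position k = 80/100 · 85 = 68.
Cumulative frequencies: 4, 33, 38, 66, 82, 85.
Observation 68 falls in the class 1400 – <1600.
L = 1400, CF = 66, f = 16, h = 200.
P80 = 1400 + ((68 − 66)/16)·200 = 1400 + 25 = 1425.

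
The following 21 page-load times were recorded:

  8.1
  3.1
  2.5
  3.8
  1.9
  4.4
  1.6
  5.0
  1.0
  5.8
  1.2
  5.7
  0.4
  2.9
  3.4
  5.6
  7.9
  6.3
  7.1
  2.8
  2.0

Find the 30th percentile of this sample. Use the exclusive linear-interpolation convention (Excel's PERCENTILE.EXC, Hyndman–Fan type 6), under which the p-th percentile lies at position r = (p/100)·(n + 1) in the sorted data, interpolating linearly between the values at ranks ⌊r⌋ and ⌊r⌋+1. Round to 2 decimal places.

Sorted: 0.4, 1.0, 1.2, 1.6, 1.9, 2.0, 2.5, 2.8, 2.9, 3.1, 3.4, 3.8, 4.4, 5.0, 5.6, 5.7, 5.8, 6.3, 7.1, 7.9, 8.1.
n = 21.
r = (30/100)·(21 + 1) = 6.6.
Rank 6 is 2.0 and rank 7 is 2.5.
Interpolate: 2.0 + 0.6·(2.5 − 2.0) = 2.0 + 0.6·0.5 = 2.3.

2.30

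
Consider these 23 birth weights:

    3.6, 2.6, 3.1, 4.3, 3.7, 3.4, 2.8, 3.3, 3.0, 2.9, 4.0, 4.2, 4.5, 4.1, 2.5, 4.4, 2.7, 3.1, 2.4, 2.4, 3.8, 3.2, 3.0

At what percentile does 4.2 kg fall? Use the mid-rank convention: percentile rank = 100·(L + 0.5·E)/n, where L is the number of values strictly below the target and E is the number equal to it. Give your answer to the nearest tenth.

84.8

Sorted: 2.4, 2.4, 2.5, 2.6, 2.7, 2.8, 2.9, 3.0, 3.0, 3.1, 3.1, 3.2, 3.3, 3.4, 3.6, 3.7, 3.8, 4.0, 4.1, 4.2, 4.3, 4.4, 4.5.
Count below 4.2: L = 19; count equal: E = 1; n = 23.
Percentile rank = 100·(19 + 0.5·1)/23 = 100·19.5/23 = 84.78.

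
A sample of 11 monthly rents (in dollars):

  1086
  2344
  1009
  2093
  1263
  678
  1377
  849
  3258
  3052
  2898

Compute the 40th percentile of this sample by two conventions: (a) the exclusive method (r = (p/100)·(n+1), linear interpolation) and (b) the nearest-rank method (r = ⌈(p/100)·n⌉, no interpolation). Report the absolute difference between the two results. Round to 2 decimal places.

Sorted: 678, 849, 1009, 1086, 1263, 1377, 2093, 2344, 2898, 3052, 3258.
n = 11.
(a) r = 4.8; between ranks 4 (1086) and 5 (1263): 1227.6.
(b) the nearest-rank method: rank 5 → 1263.
|1227.6 − 1263| = 35.4.

35.40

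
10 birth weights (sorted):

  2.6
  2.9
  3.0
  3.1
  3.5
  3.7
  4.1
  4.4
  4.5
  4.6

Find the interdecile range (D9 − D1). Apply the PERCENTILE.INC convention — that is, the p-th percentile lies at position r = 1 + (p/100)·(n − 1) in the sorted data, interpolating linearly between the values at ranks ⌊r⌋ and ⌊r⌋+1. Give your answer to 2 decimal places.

1.64

n = 10.
P10: r = 1.9; ranks 1–2 are 2.6, 2.9; interpolating gives 2.87.
P90: r = 9.1; ranks 9–10 are 4.5, 4.6; interpolating gives 4.51.
Difference: 4.51 − 2.87 = 1.64.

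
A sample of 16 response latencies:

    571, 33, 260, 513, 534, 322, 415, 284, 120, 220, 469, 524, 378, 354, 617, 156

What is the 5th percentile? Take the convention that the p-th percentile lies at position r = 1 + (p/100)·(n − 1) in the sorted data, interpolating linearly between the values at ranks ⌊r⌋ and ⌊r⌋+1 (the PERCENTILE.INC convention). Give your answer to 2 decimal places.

98.25

Sorted: 33, 120, 156, 220, 260, 284, 322, 354, 378, 415, 469, 513, 524, 534, 571, 617.
n = 16.
r = 1 + (5/100)·(16 − 1) = 1 + 0.75 = 1.75.
Rank 1 is 33 and rank 2 is 120.
Interpolate: 33 + 0.75·(120 − 33) = 33 + 0.75·87 = 98.25.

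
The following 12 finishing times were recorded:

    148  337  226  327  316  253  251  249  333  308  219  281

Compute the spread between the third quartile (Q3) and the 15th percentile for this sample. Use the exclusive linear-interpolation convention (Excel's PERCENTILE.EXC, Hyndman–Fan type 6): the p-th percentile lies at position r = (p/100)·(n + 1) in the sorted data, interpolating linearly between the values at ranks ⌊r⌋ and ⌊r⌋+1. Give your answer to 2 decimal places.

108.80

Sorted: 148, 219, 226, 249, 251, 253, 281, 308, 316, 327, 333, 337.
n = 12.
P15: r = 1.95; ranks 1–2 are 148, 219; interpolating gives 215.45.
P75: r = 9.75; ranks 9–10 are 316, 327; interpolating gives 324.25.
Difference: 324.25 − 215.45 = 108.8.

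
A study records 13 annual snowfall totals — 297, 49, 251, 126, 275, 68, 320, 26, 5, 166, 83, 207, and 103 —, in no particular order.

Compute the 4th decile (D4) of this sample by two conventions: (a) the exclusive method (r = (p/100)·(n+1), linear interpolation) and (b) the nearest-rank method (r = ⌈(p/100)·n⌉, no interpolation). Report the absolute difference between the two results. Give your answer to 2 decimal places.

8.00

Sorted: 5, 26, 49, 68, 83, 103, 126, 166, 207, 251, 275, 297, 320.
n = 13.
(a) r = 5.6; between ranks 5 (83) and 6 (103): 95.
(b) the nearest-rank method: rank 6 → 103.
|95 − 103| = 8.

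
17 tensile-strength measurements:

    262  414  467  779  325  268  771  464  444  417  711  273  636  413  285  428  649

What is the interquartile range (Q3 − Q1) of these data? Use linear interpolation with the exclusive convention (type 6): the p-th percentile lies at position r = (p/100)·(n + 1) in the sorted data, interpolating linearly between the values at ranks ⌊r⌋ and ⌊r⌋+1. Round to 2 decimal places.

Sorted: 262, 268, 273, 285, 325, 413, 414, 417, 428, 444, 464, 467, 636, 649, 711, 771, 779.
n = 17.
P25: r = 4.5; ranks 4–5 are 285, 325; interpolating gives 305.
P75: r = 13.5; ranks 13–14 are 636, 649; interpolating gives 642.5.
Difference: 642.5 − 305 = 337.5.

337.50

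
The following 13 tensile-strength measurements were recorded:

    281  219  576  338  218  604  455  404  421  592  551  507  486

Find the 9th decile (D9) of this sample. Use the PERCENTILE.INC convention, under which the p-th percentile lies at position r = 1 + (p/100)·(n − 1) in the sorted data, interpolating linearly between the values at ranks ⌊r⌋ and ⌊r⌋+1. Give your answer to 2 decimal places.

Sorted: 218, 219, 281, 338, 404, 421, 455, 486, 507, 551, 576, 592, 604.
n = 13.
r = 1 + (90/100)·(13 − 1) = 1 + 10.8 = 11.8.
Rank 11 is 576 and rank 12 is 592.
Interpolate: 576 + 0.8·(592 − 576) = 576 + 0.8·16 = 588.8.

588.80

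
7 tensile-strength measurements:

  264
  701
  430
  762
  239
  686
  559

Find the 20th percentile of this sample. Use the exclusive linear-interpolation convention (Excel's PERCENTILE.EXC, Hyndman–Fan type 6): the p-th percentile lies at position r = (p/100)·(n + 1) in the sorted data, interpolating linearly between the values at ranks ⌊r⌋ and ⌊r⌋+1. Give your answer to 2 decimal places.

Sorted: 239, 264, 430, 559, 686, 701, 762.
n = 7.
r = (20/100)·(7 + 1) = 1.6.
Rank 1 is 239 and rank 2 is 264.
Interpolate: 239 + 0.6·(264 − 239) = 239 + 0.6·25 = 254.

254.00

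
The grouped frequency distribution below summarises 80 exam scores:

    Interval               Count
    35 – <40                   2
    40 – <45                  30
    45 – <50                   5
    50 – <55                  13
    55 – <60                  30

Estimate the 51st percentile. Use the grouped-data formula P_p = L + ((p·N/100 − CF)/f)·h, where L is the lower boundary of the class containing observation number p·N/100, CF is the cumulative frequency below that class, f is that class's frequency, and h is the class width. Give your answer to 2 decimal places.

N = 80; target position k = 51/100 · 80 = 40.8.
Cumulative frequencies: 2, 32, 37, 50, 80.
Observation 40.8 falls in the class 50 – <55.
L = 50, CF = 37, f = 13, h = 5.
P51 = 50 + ((40.8 − 37)/13)·5 = 50 + 1.46154 = 51.4615.

51.46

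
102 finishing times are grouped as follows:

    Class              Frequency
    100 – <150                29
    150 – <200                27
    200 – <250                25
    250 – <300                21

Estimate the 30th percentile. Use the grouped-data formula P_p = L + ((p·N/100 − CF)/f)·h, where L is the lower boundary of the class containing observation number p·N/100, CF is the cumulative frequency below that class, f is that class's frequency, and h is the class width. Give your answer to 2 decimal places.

152.96

N = 102; target position k = 30/100 · 102 = 30.6.
Cumulative frequencies: 29, 56, 81, 102.
Observation 30.6 falls in the class 150 – <200.
L = 150, CF = 29, f = 27, h = 50.
P30 = 150 + ((30.6 − 29)/27)·50 = 150 + 2.96296 = 152.963.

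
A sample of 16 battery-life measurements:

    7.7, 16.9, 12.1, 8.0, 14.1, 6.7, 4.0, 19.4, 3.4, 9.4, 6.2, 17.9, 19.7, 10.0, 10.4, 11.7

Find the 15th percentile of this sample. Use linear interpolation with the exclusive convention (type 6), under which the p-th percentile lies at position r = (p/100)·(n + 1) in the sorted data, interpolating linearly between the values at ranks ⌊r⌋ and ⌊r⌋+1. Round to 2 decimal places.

5.21

Sorted: 3.4, 4.0, 6.2, 6.7, 7.7, 8.0, 9.4, 10.0, 10.4, 11.7, 12.1, 14.1, 16.9, 17.9, 19.4, 19.7.
n = 16.
r = (15/100)·(16 + 1) = 2.55.
Rank 2 is 4.0 and rank 3 is 6.2.
Interpolate: 4.0 + 0.55·(6.2 − 4.0) = 4.0 + 0.55·2.2 = 5.21.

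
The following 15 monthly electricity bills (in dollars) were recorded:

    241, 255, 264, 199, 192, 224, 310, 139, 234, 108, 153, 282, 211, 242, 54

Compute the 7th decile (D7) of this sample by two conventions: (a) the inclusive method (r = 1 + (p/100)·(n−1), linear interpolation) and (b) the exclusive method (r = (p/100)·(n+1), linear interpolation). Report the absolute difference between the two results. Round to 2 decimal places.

2.80

Sorted: 54, 108, 139, 153, 192, 199, 211, 224, 234, 241, 242, 255, 264, 282, 310.
n = 15.
(a) r = 10.8; between ranks 10 (241) and 11 (242): 241.8.
(b) r = 11.2; between ranks 11 (242) and 12 (255): 244.6.
|241.8 − 244.6| = 2.8.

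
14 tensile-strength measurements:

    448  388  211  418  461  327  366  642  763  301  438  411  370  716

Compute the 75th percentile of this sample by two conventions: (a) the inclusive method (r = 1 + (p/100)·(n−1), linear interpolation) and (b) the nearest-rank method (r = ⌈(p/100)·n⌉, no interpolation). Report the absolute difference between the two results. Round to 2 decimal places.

3.25

Sorted: 211, 301, 327, 366, 370, 388, 411, 418, 438, 448, 461, 642, 716, 763.
n = 14.
(a) r = 10.75; between ranks 10 (448) and 11 (461): 457.75.
(b) the nearest-rank method: rank 11 → 461.
|457.75 − 461| = 3.25.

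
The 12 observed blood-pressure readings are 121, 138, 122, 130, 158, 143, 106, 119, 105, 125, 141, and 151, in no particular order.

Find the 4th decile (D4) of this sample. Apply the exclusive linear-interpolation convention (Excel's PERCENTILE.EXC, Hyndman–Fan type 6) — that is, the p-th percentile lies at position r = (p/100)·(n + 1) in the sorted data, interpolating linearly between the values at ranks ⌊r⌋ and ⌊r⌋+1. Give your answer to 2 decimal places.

122.60

Sorted: 105, 106, 119, 121, 122, 125, 130, 138, 141, 143, 151, 158.
n = 12.
r = (40/100)·(12 + 1) = 5.2.
Rank 5 is 122 and rank 6 is 125.
Interpolate: 122 + 0.2·(125 − 122) = 122 + 0.2·3 = 122.6.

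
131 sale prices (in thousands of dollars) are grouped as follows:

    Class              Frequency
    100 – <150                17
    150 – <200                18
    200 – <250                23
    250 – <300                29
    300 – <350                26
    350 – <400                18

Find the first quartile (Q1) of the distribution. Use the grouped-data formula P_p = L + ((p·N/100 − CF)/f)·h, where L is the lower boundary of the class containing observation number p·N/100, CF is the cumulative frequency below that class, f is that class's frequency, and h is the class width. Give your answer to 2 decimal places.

193.75

N = 131; target position k = 25/100 · 131 = 32.75.
Cumulative frequencies: 17, 35, 58, 87, 113, 131.
Observation 32.75 falls in the class 150 – <200.
L = 150, CF = 17, f = 18, h = 50.
P25 = 150 + ((32.75 − 17)/18)·50 = 150 + 43.75 = 193.75.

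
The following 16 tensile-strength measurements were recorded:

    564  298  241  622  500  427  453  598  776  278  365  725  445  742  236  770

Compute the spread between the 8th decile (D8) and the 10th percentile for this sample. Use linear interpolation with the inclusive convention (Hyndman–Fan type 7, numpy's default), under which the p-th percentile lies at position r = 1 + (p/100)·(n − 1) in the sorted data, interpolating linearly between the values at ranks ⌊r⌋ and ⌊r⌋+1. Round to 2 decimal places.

Sorted: 236, 241, 278, 298, 365, 427, 445, 453, 500, 564, 598, 622, 725, 742, 770, 776.
n = 16.
P10: r = 2.5; ranks 2–3 are 241, 278; interpolating gives 259.5.
P80: r = 13 (integer) → 725.
Difference: 725 − 259.5 = 465.5.

465.50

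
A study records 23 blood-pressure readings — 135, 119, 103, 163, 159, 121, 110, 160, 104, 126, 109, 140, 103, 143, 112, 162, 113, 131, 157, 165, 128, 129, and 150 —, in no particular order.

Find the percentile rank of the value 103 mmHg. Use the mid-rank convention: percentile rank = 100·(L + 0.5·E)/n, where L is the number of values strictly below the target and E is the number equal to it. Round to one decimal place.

Sorted: 103, 103, 104, 109, 110, 112, 113, 119, 121, 126, 128, 129, 131, 135, 140, 143, 150, 157, 159, 160, 162, 163, 165.
Count below 103: L = 0; count equal: E = 2; n = 23.
Percentile rank = 100·(0 + 0.5·2)/23 = 100·1/23 = 4.348.

4.3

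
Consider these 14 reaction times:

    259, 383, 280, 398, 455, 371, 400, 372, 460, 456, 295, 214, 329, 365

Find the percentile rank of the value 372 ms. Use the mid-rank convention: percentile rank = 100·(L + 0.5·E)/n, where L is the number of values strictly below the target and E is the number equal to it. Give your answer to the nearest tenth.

Sorted: 214, 259, 280, 295, 329, 365, 371, 372, 383, 398, 400, 455, 456, 460.
Count below 372: L = 7; count equal: E = 1; n = 14.
Percentile rank = 100·(7 + 0.5·1)/14 = 100·7.5/14 = 53.57.

53.6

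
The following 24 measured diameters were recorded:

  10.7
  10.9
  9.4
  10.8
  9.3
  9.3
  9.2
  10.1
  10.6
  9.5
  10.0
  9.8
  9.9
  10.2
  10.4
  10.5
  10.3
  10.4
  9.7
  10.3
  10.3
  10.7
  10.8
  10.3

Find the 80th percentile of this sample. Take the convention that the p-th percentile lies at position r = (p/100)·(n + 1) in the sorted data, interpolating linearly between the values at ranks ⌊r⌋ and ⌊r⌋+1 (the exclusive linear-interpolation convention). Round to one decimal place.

10.7

Sorted: 9.2, 9.3, 9.3, 9.4, 9.5, 9.7, 9.8, 9.9, 10.0, 10.1, 10.2, 10.3, 10.3, 10.3, 10.3, 10.4, 10.4, 10.5, 10.6, 10.7, 10.7, 10.8, 10.8, 10.9.
n = 24.
r = (80/100)·(24 + 1) = 20.
r is an integer, so P80 is the value at rank 20: 10.7.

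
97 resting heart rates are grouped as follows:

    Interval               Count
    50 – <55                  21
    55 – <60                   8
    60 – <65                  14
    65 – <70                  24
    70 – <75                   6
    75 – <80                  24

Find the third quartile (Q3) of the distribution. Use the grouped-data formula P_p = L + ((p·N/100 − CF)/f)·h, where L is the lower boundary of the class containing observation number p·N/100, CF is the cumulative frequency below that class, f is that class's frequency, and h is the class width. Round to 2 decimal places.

74.79

N = 97; target position k = 75/100 · 97 = 72.75.
Cumulative frequencies: 21, 29, 43, 67, 73, 97.
Observation 72.75 falls in the class 70 – <75.
L = 70, CF = 67, f = 6, h = 5.
P75 = 70 + ((72.75 − 67)/6)·5 = 70 + 4.79167 = 74.7917.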